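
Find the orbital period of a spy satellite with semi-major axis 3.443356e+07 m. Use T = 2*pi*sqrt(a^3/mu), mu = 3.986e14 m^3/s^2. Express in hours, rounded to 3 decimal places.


Step 1: a^3 / mu = 4.082684e+22 / 3.986e14 = 1.024256e+08
Step 2: sqrt(1.024256e+08) = 10120.5529 s
Step 3: T = 2*pi * 10120.5529 = 63589.31 s
Step 4: T in hours = 63589.31 / 3600 = 17.664 hours

17.664


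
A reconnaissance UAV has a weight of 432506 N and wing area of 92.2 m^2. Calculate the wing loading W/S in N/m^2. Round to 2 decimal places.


Step 1: Wing loading = W / S = 432506 / 92.2
Step 2: Wing loading = 4690.95 N/m^2

4690.95


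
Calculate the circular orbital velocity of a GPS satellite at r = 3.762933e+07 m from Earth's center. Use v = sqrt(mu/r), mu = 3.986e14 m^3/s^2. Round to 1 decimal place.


Step 1: mu / r = 3.986e14 / 3.762933e+07 = 10592800.8817
Step 2: v = sqrt(10592800.8817) = 3254.7 m/s

3254.7


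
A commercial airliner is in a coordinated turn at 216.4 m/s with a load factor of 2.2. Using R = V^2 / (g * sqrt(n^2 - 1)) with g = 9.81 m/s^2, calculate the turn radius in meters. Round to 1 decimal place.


Step 1: V^2 = 216.4^2 = 46828.96
Step 2: n^2 - 1 = 2.2^2 - 1 = 3.84
Step 3: sqrt(3.84) = 1.959592
Step 4: R = 46828.96 / (9.81 * 1.959592) = 2436.0 m

2436.0


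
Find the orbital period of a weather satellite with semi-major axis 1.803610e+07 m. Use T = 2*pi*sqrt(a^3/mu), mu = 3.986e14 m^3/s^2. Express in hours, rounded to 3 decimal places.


Step 1: a^3 / mu = 5.867160e+21 / 3.986e14 = 1.471942e+07
Step 2: sqrt(1.471942e+07) = 3836.5892 s
Step 3: T = 2*pi * 3836.5892 = 24106.0 s
Step 4: T in hours = 24106.0 / 3600 = 6.696 hours

6.696


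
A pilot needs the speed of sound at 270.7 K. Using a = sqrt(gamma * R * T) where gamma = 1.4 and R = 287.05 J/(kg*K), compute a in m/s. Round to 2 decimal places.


Step 1: gamma * R * T = 1.4 * 287.05 * 270.7 = 108786.209
Step 2: a = sqrt(108786.209) = 329.83 m/s

329.83


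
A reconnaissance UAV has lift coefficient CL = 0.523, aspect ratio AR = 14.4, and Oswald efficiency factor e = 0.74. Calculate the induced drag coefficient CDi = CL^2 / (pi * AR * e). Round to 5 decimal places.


Step 1: CL^2 = 0.523^2 = 0.273529
Step 2: pi * AR * e = 3.14159 * 14.4 * 0.74 = 33.476811
Step 3: CDi = 0.273529 / 33.476811 = 0.00817

0.00817


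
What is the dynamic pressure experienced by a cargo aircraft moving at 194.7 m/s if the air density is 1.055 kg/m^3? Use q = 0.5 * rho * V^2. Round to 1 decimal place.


Step 1: V^2 = 194.7^2 = 37908.09
Step 2: q = 0.5 * 1.055 * 37908.09
Step 3: q = 19996.5 Pa

19996.5


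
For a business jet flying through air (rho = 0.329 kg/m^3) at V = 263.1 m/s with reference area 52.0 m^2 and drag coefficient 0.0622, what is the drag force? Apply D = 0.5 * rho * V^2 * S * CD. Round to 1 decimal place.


Step 1: Dynamic pressure q = 0.5 * 0.329 * 263.1^2 = 11386.9548 Pa
Step 2: Drag D = q * S * CD = 11386.9548 * 52.0 * 0.0622
Step 3: D = 36830.0 N

36830.0


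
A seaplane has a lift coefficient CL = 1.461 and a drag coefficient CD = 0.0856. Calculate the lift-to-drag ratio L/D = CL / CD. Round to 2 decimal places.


Step 1: L/D = CL / CD = 1.461 / 0.0856
Step 2: L/D = 17.07

17.07


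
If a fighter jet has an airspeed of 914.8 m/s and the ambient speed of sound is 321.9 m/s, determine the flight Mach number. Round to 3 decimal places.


Step 1: M = V / a = 914.8 / 321.9
Step 2: M = 2.842

2.842


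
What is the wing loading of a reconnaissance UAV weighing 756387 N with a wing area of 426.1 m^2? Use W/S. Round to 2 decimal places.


Step 1: Wing loading = W / S = 756387 / 426.1
Step 2: Wing loading = 1775.14 N/m^2

1775.14


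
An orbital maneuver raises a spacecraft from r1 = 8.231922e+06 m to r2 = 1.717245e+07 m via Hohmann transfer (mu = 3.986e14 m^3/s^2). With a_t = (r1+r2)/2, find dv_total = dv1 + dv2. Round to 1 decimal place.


Step 1: Transfer semi-major axis a_t = (8.231922e+06 + 1.717245e+07) / 2 = 1.270219e+07 m
Step 2: v1 (circular at r1) = sqrt(mu/r1) = 6958.54 m/s
Step 3: v_t1 = sqrt(mu*(2/r1 - 1/a_t)) = 8090.86 m/s
Step 4: dv1 = |8090.86 - 6958.54| = 1132.33 m/s
Step 5: v2 (circular at r2) = 4817.84 m/s, v_t2 = 3878.5 m/s
Step 6: dv2 = |4817.84 - 3878.5| = 939.34 m/s
Step 7: Total delta-v = 1132.33 + 939.34 = 2071.7 m/s

2071.7


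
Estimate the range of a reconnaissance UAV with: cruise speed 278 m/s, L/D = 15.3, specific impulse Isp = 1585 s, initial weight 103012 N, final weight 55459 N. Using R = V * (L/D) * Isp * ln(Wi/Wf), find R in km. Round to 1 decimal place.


Step 1: Coefficient = V * (L/D) * Isp = 278 * 15.3 * 1585 = 6741639.0 m
Step 2: Wi/Wf = 103012 / 55459 = 1.857444
Step 3: ln(1.857444) = 0.619201
Step 4: R = 6741639.0 * 0.619201 = 4174432.8 m = 4174.4 km

4174.4


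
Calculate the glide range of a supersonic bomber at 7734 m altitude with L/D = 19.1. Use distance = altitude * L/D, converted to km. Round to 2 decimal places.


Step 1: Glide distance = altitude * L/D = 7734 * 19.1 = 147719.4 m
Step 2: Convert to km: 147719.4 / 1000 = 147.72 km

147.72


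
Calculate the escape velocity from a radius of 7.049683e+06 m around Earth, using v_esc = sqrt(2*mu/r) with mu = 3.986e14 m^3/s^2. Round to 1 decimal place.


Step 1: 2*mu/r = 2 * 3.986e14 / 7.049683e+06 = 113083098.9138
Step 2: v_esc = sqrt(113083098.9138) = 10634.1 m/s

10634.1


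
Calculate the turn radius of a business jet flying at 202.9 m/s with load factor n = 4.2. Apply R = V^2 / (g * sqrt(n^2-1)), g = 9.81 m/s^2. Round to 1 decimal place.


Step 1: V^2 = 202.9^2 = 41168.41
Step 2: n^2 - 1 = 4.2^2 - 1 = 16.64
Step 3: sqrt(16.64) = 4.079216
Step 4: R = 41168.41 / (9.81 * 4.079216) = 1028.8 m

1028.8


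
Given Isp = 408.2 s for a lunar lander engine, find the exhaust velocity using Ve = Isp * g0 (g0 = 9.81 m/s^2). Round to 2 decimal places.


Step 1: Ve = Isp * g0 = 408.2 * 9.81
Step 2: Ve = 4004.44 m/s

4004.44


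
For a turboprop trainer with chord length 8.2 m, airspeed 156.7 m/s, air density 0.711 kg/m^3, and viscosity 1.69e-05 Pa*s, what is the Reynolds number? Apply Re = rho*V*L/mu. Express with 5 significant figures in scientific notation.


Step 1: Numerator = rho * V * L = 0.711 * 156.7 * 8.2 = 913.59234
Step 2: Re = 913.59234 / 1.69e-05
Step 3: Re = 5.4059e+07

5.4059e+07


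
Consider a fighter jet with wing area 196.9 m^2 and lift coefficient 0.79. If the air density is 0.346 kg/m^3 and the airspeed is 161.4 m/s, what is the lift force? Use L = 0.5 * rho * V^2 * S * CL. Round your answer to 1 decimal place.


Step 1: Calculate dynamic pressure q = 0.5 * 0.346 * 161.4^2 = 0.5 * 0.346 * 26049.96 = 4506.6431 Pa
Step 2: Multiply by wing area and lift coefficient: L = 4506.6431 * 196.9 * 0.79
Step 3: L = 887358.0225 * 0.79 = 701012.8 N

701012.8


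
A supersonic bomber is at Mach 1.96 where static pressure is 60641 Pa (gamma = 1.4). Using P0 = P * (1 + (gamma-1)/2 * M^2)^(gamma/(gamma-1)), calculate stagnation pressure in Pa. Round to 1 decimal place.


Step 1: (gamma-1)/2 * M^2 = 0.2 * 3.8416 = 0.76832
Step 2: 1 + 0.76832 = 1.76832
Step 3: Exponent gamma/(gamma-1) = 3.5
Step 4: P0 = 60641 * 1.76832^3.5 = 445891.7 Pa

445891.7


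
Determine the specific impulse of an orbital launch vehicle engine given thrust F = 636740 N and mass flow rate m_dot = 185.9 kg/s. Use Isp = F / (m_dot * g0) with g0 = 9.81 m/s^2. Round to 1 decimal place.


Step 1: m_dot * g0 = 185.9 * 9.81 = 1823.68
Step 2: Isp = 636740 / 1823.68 = 349.2 s

349.2


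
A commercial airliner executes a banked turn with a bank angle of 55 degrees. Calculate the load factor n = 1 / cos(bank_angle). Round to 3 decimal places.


Step 1: Convert 55 degrees to radians = 0.959931
Step 2: cos(55 deg) = 0.573576
Step 3: n = 1 / 0.573576 = 1.743

1.743


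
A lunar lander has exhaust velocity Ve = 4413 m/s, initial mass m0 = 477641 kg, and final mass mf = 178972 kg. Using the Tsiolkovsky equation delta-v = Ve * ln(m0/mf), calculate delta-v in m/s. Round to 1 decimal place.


Step 1: Mass ratio m0/mf = 477641 / 178972 = 2.668803
Step 2: ln(2.668803) = 0.98163
Step 3: delta-v = 4413 * 0.98163 = 4331.9 m/s

4331.9


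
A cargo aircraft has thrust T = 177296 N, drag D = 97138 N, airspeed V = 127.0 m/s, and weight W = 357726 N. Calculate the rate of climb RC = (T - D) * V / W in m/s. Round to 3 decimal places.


Step 1: Excess thrust = T - D = 177296 - 97138 = 80158 N
Step 2: Excess power = 80158 * 127.0 = 10180066.0 W
Step 3: RC = 10180066.0 / 357726 = 28.458 m/s

28.458


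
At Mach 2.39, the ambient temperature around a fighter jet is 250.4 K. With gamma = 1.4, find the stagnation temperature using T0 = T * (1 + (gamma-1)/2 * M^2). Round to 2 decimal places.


Step 1: (gamma-1)/2 = 0.2
Step 2: M^2 = 5.7121
Step 3: 1 + 0.2 * 5.7121 = 2.14242
Step 4: T0 = 250.4 * 2.14242 = 536.46 K

536.46


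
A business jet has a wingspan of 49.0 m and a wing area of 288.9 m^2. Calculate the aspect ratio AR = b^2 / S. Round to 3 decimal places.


Step 1: b^2 = 49.0^2 = 2401.0
Step 2: AR = 2401.0 / 288.9 = 8.311

8.311


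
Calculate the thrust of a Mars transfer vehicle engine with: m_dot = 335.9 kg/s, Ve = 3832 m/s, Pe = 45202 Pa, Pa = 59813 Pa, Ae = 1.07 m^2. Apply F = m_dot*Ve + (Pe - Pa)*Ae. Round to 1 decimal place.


Step 1: Momentum thrust = m_dot * Ve = 335.9 * 3832 = 1287168.8 N
Step 2: Pressure thrust = (Pe - Pa) * Ae = (45202 - 59813) * 1.07 = -15633.77 N
Step 3: Total thrust F = 1287168.8 + -15633.77 = 1271535.0 N

1271535.0


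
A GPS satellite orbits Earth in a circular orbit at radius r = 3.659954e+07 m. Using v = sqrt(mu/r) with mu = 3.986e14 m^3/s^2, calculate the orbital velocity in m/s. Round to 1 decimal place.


Step 1: mu / r = 3.986e14 / 3.659954e+07 = 10890847.262
Step 2: v = sqrt(10890847.262) = 3300.1 m/s

3300.1


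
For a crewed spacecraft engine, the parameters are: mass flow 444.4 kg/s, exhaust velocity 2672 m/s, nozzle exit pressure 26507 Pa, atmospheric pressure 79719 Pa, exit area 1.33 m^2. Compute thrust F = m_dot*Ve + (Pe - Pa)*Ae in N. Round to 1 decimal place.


Step 1: Momentum thrust = m_dot * Ve = 444.4 * 2672 = 1187436.8 N
Step 2: Pressure thrust = (Pe - Pa) * Ae = (26507 - 79719) * 1.33 = -70771.96 N
Step 3: Total thrust F = 1187436.8 + -70771.96 = 1116664.8 N

1116664.8


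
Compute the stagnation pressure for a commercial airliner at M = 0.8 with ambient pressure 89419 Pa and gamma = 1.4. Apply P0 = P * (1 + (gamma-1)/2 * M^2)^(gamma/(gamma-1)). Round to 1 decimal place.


Step 1: (gamma-1)/2 * M^2 = 0.2 * 0.64 = 0.128
Step 2: 1 + 0.128 = 1.128
Step 3: Exponent gamma/(gamma-1) = 3.5
Step 4: P0 = 89419 * 1.128^3.5 = 136305.0 Pa

136305.0


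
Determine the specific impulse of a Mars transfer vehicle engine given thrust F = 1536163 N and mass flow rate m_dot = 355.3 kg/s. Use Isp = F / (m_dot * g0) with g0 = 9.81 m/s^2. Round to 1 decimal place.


Step 1: m_dot * g0 = 355.3 * 9.81 = 3485.49
Step 2: Isp = 1536163 / 3485.49 = 440.7 s

440.7


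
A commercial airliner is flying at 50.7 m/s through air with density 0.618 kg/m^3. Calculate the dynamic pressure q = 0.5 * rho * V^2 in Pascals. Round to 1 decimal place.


Step 1: V^2 = 50.7^2 = 2570.49
Step 2: q = 0.5 * 0.618 * 2570.49
Step 3: q = 794.3 Pa

794.3


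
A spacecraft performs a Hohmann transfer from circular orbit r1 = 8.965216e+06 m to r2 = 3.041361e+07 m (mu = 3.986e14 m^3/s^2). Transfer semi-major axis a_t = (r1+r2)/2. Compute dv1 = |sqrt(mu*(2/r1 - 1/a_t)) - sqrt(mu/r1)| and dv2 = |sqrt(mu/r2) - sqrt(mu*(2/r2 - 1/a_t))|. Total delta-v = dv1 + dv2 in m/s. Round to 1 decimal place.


Step 1: Transfer semi-major axis a_t = (8.965216e+06 + 3.041361e+07) / 2 = 1.968941e+07 m
Step 2: v1 (circular at r1) = sqrt(mu/r1) = 6667.89 m/s
Step 3: v_t1 = sqrt(mu*(2/r1 - 1/a_t)) = 8287.16 m/s
Step 4: dv1 = |8287.16 - 6667.89| = 1619.28 m/s
Step 5: v2 (circular at r2) = 3620.22 m/s, v_t2 = 2442.86 m/s
Step 6: dv2 = |3620.22 - 2442.86| = 1177.36 m/s
Step 7: Total delta-v = 1619.28 + 1177.36 = 2796.6 m/s

2796.6


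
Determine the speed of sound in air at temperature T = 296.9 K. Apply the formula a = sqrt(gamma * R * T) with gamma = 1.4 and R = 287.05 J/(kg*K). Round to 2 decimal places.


Step 1: gamma * R * T = 1.4 * 287.05 * 296.9 = 119315.203
Step 2: a = sqrt(119315.203) = 345.42 m/s

345.42


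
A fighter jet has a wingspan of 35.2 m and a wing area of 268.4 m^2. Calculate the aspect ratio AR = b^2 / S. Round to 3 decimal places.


Step 1: b^2 = 35.2^2 = 1239.04
Step 2: AR = 1239.04 / 268.4 = 4.616

4.616


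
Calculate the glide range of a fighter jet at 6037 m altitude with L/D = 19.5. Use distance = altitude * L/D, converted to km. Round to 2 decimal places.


Step 1: Glide distance = altitude * L/D = 6037 * 19.5 = 117721.5 m
Step 2: Convert to km: 117721.5 / 1000 = 117.72 km

117.72


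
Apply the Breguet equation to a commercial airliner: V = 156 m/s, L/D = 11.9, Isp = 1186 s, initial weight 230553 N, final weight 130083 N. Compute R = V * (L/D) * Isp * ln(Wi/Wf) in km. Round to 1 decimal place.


Step 1: Coefficient = V * (L/D) * Isp = 156 * 11.9 * 1186 = 2201690.4 m
Step 2: Wi/Wf = 230553 / 130083 = 1.772353
Step 3: ln(1.772353) = 0.572308
Step 4: R = 2201690.4 * 0.572308 = 1260045.2 m = 1260.0 km

1260.0


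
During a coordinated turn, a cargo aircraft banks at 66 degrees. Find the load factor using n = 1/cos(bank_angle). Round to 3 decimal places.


Step 1: Convert 66 degrees to radians = 1.151917
Step 2: cos(66 deg) = 0.406737
Step 3: n = 1 / 0.406737 = 2.459

2.459


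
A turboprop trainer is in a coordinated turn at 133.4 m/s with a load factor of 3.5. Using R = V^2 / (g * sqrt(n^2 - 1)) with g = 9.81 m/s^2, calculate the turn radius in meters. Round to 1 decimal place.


Step 1: V^2 = 133.4^2 = 17795.56
Step 2: n^2 - 1 = 3.5^2 - 1 = 11.25
Step 3: sqrt(11.25) = 3.354102
Step 4: R = 17795.56 / (9.81 * 3.354102) = 540.8 m

540.8


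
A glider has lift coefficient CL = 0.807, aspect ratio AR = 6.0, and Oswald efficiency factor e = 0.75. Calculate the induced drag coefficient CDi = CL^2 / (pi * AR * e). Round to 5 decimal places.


Step 1: CL^2 = 0.807^2 = 0.651249
Step 2: pi * AR * e = 3.14159 * 6.0 * 0.75 = 14.137167
Step 3: CDi = 0.651249 / 14.137167 = 0.04607

0.04607


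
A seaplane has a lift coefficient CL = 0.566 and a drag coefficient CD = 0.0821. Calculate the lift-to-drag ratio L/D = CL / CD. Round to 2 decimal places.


Step 1: L/D = CL / CD = 0.566 / 0.0821
Step 2: L/D = 6.89

6.89


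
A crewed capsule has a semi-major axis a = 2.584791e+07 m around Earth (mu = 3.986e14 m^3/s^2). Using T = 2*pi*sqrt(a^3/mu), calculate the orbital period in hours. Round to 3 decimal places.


Step 1: a^3 / mu = 1.726936e+22 / 3.986e14 = 4.332504e+07
Step 2: sqrt(4.332504e+07) = 6582.1762 s
Step 3: T = 2*pi * 6582.1762 = 41357.03 s
Step 4: T in hours = 41357.03 / 3600 = 11.488 hours

11.488


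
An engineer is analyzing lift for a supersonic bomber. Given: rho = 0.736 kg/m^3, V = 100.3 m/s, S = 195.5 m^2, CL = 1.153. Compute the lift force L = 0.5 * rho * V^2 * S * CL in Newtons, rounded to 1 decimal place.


Step 1: Calculate dynamic pressure q = 0.5 * 0.736 * 100.3^2 = 0.5 * 0.736 * 10060.09 = 3702.1131 Pa
Step 2: Multiply by wing area and lift coefficient: L = 3702.1131 * 195.5 * 1.153
Step 3: L = 723763.115 * 1.153 = 834498.9 N

834498.9


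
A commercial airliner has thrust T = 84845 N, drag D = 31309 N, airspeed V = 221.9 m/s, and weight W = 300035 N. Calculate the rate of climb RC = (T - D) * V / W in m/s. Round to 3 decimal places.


Step 1: Excess thrust = T - D = 84845 - 31309 = 53536 N
Step 2: Excess power = 53536 * 221.9 = 11879638.4 W
Step 3: RC = 11879638.4 / 300035 = 39.594 m/s

39.594


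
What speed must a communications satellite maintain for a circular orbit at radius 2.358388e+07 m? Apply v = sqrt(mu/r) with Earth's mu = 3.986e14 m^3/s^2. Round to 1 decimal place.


Step 1: mu / r = 3.986e14 / 2.358388e+07 = 16901375.007
Step 2: v = sqrt(16901375.007) = 4111.1 m/s

4111.1


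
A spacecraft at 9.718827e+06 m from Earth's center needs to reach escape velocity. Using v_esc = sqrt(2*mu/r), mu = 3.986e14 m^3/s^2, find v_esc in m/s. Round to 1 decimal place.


Step 1: 2*mu/r = 2 * 3.986e14 / 9.718827e+06 = 82026359.7654
Step 2: v_esc = sqrt(82026359.7654) = 9056.8 m/s

9056.8


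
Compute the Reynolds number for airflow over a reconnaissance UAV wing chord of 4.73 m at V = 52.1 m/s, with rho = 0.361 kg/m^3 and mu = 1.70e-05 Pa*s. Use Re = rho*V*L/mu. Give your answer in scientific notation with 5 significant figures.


Step 1: Numerator = rho * V * L = 0.361 * 52.1 * 4.73 = 88.962313
Step 2: Re = 88.962313 / 1.70e-05
Step 3: Re = 5.2331e+06

5.2331e+06


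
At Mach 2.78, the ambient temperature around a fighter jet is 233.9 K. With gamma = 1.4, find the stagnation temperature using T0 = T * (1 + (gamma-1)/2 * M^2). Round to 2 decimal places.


Step 1: (gamma-1)/2 = 0.2
Step 2: M^2 = 7.7284
Step 3: 1 + 0.2 * 7.7284 = 2.54568
Step 4: T0 = 233.9 * 2.54568 = 595.43 K

595.43


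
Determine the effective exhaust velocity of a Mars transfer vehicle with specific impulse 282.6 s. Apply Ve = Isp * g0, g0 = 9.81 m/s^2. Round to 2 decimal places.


Step 1: Ve = Isp * g0 = 282.6 * 9.81
Step 2: Ve = 2772.31 m/s

2772.31


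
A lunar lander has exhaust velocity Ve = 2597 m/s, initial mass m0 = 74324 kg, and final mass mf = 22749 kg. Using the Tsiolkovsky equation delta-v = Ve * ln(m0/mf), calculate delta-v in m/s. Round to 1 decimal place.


Step 1: Mass ratio m0/mf = 74324 / 22749 = 3.267133
Step 2: ln(3.267133) = 1.183913
Step 3: delta-v = 2597 * 1.183913 = 3074.6 m/s

3074.6


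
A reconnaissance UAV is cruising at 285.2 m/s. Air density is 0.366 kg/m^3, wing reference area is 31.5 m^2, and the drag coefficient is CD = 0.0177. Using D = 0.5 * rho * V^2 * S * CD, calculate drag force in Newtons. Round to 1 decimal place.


Step 1: Dynamic pressure q = 0.5 * 0.366 * 285.2^2 = 14885.0443 Pa
Step 2: Drag D = q * S * CD = 14885.0443 * 31.5 * 0.0177
Step 3: D = 8299.2 N

8299.2


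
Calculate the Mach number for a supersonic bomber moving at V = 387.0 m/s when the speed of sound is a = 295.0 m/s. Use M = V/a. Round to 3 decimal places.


Step 1: M = V / a = 387.0 / 295.0
Step 2: M = 1.312

1.312


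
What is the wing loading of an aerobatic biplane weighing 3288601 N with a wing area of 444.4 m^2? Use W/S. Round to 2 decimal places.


Step 1: Wing loading = W / S = 3288601 / 444.4
Step 2: Wing loading = 7400.09 N/m^2

7400.09


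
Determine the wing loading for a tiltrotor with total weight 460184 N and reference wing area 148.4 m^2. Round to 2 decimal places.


Step 1: Wing loading = W / S = 460184 / 148.4
Step 2: Wing loading = 3100.97 N/m^2

3100.97


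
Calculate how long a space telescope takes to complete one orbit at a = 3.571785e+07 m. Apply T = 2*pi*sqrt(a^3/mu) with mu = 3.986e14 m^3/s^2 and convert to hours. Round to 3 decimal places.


Step 1: a^3 / mu = 4.556758e+22 / 3.986e14 = 1.143191e+08
Step 2: sqrt(1.143191e+08) = 10692.009 s
Step 3: T = 2*pi * 10692.009 = 67179.87 s
Step 4: T in hours = 67179.87 / 3600 = 18.661 hours

18.661


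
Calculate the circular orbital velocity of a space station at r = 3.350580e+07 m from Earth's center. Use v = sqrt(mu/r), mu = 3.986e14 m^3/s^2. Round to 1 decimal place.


Step 1: mu / r = 3.986e14 / 3.350580e+07 = 11896447.7792
Step 2: v = sqrt(11896447.7792) = 3449.1 m/s

3449.1


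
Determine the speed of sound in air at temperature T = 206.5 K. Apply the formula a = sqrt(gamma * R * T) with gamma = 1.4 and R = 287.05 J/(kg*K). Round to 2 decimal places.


Step 1: gamma * R * T = 1.4 * 287.05 * 206.5 = 82986.155
Step 2: a = sqrt(82986.155) = 288.07 m/s

288.07


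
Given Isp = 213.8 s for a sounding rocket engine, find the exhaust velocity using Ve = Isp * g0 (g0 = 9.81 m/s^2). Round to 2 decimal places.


Step 1: Ve = Isp * g0 = 213.8 * 9.81
Step 2: Ve = 2097.38 m/s

2097.38


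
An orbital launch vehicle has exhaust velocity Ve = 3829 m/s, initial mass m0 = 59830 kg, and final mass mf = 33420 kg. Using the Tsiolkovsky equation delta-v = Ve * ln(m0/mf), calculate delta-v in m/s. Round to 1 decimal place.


Step 1: Mass ratio m0/mf = 59830 / 33420 = 1.790245
Step 2: ln(1.790245) = 0.582353
Step 3: delta-v = 3829 * 0.582353 = 2229.8 m/s

2229.8


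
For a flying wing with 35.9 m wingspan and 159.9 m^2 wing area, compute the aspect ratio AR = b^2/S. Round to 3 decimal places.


Step 1: b^2 = 35.9^2 = 1288.81
Step 2: AR = 1288.81 / 159.9 = 8.060

8.060


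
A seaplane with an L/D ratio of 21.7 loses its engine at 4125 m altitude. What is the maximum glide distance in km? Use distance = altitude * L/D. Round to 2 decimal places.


Step 1: Glide distance = altitude * L/D = 4125 * 21.7 = 89512.5 m
Step 2: Convert to km: 89512.5 / 1000 = 89.51 km

89.51


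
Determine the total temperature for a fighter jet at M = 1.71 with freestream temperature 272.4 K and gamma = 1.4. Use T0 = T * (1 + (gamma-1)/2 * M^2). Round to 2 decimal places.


Step 1: (gamma-1)/2 = 0.2
Step 2: M^2 = 2.9241
Step 3: 1 + 0.2 * 2.9241 = 1.58482
Step 4: T0 = 272.4 * 1.58482 = 431.70 K

431.70


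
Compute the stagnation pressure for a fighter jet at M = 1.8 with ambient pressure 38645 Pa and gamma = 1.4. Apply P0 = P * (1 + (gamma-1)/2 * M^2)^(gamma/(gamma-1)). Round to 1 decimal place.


Step 1: (gamma-1)/2 * M^2 = 0.2 * 3.24 = 0.648
Step 2: 1 + 0.648 = 1.648
Step 3: Exponent gamma/(gamma-1) = 3.5
Step 4: P0 = 38645 * 1.648^3.5 = 222046.3 Pa

222046.3


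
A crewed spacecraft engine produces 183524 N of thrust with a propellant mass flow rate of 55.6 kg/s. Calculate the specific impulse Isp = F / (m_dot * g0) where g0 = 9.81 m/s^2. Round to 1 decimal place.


Step 1: m_dot * g0 = 55.6 * 9.81 = 545.44
Step 2: Isp = 183524 / 545.44 = 336.5 s

336.5


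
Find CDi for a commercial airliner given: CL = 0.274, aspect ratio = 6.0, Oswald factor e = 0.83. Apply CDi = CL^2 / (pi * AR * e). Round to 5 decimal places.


Step 1: CL^2 = 0.274^2 = 0.075076
Step 2: pi * AR * e = 3.14159 * 6.0 * 0.83 = 15.645131
Step 3: CDi = 0.075076 / 15.645131 = 0.00480

0.00480


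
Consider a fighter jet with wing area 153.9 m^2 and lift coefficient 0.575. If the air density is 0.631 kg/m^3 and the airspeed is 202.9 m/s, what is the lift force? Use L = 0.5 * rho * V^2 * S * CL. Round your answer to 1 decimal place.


Step 1: Calculate dynamic pressure q = 0.5 * 0.631 * 202.9^2 = 0.5 * 0.631 * 41168.41 = 12988.6334 Pa
Step 2: Multiply by wing area and lift coefficient: L = 12988.6334 * 153.9 * 0.575
Step 3: L = 1998950.6733 * 0.575 = 1149396.6 N

1149396.6


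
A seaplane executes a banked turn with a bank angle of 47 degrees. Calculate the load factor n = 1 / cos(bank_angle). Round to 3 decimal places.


Step 1: Convert 47 degrees to radians = 0.820305
Step 2: cos(47 deg) = 0.681998
Step 3: n = 1 / 0.681998 = 1.466

1.466


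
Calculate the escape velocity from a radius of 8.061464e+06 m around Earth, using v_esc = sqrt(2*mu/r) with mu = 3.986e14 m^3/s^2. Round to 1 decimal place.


Step 1: 2*mu/r = 2 * 3.986e14 / 8.061464e+06 = 98890226.3906
Step 2: v_esc = sqrt(98890226.3906) = 9944.4 m/s

9944.4


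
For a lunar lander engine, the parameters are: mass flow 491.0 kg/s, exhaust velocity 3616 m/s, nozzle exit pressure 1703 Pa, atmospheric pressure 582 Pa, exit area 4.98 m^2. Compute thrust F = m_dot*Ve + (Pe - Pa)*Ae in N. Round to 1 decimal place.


Step 1: Momentum thrust = m_dot * Ve = 491.0 * 3616 = 1775456.0 N
Step 2: Pressure thrust = (Pe - Pa) * Ae = (1703 - 582) * 4.98 = 5582.58 N
Step 3: Total thrust F = 1775456.0 + 5582.58 = 1781038.6 N

1781038.6


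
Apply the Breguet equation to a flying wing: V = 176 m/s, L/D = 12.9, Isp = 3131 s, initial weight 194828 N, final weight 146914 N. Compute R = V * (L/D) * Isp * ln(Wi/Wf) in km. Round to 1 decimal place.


Step 1: Coefficient = V * (L/D) * Isp = 176 * 12.9 * 3131 = 7108622.4 m
Step 2: Wi/Wf = 194828 / 146914 = 1.326136
Step 3: ln(1.326136) = 0.28227
Step 4: R = 7108622.4 * 0.28227 = 2006549.0 m = 2006.5 km

2006.5


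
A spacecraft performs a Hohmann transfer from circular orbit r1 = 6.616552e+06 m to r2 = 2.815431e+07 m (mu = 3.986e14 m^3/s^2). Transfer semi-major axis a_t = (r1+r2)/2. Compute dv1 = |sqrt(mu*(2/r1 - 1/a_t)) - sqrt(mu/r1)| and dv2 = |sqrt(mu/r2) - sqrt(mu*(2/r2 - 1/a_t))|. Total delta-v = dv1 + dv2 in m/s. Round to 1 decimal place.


Step 1: Transfer semi-major axis a_t = (6.616552e+06 + 2.815431e+07) / 2 = 1.738543e+07 m
Step 2: v1 (circular at r1) = sqrt(mu/r1) = 7761.63 m/s
Step 3: v_t1 = sqrt(mu*(2/r1 - 1/a_t)) = 9877.17 m/s
Step 4: dv1 = |9877.17 - 7761.63| = 2115.54 m/s
Step 5: v2 (circular at r2) = 3762.67 m/s, v_t2 = 2321.24 m/s
Step 6: dv2 = |3762.67 - 2321.24| = 1441.43 m/s
Step 7: Total delta-v = 2115.54 + 1441.43 = 3557.0 m/s

3557.0


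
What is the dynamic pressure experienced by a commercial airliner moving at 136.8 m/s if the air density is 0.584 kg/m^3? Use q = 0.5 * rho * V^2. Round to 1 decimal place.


Step 1: V^2 = 136.8^2 = 18714.24
Step 2: q = 0.5 * 0.584 * 18714.24
Step 3: q = 5464.6 Pa

5464.6


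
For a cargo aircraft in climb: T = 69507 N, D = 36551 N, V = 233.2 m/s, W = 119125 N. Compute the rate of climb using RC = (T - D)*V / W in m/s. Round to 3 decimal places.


Step 1: Excess thrust = T - D = 69507 - 36551 = 32956 N
Step 2: Excess power = 32956 * 233.2 = 7685339.2 W
Step 3: RC = 7685339.2 / 119125 = 64.515 m/s

64.515


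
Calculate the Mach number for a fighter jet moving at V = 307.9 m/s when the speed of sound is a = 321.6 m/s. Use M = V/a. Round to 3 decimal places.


Step 1: M = V / a = 307.9 / 321.6
Step 2: M = 0.957

0.957


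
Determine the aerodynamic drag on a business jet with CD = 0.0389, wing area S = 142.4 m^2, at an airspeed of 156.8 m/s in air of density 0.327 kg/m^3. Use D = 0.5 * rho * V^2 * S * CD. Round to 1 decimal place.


Step 1: Dynamic pressure q = 0.5 * 0.327 * 156.8^2 = 4019.8502 Pa
Step 2: Drag D = q * S * CD = 4019.8502 * 142.4 * 0.0389
Step 3: D = 22267.4 N

22267.4


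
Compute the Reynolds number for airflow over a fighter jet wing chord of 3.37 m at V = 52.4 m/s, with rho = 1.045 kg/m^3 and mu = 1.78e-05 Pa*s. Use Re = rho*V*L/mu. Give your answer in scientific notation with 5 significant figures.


Step 1: Numerator = rho * V * L = 1.045 * 52.4 * 3.37 = 184.53446
Step 2: Re = 184.53446 / 1.78e-05
Step 3: Re = 1.0367e+07

1.0367e+07


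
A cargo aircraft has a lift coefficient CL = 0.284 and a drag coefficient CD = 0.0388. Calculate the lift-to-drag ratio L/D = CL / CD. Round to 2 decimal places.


Step 1: L/D = CL / CD = 0.284 / 0.0388
Step 2: L/D = 7.32

7.32


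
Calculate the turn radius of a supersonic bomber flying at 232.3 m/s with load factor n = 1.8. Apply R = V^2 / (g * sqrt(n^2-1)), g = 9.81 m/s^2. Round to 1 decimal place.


Step 1: V^2 = 232.3^2 = 53963.29
Step 2: n^2 - 1 = 1.8^2 - 1 = 2.24
Step 3: sqrt(2.24) = 1.496663
Step 4: R = 53963.29 / (9.81 * 1.496663) = 3675.4 m

3675.4


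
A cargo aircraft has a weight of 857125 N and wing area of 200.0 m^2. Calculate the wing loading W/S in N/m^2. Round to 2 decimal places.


Step 1: Wing loading = W / S = 857125 / 200.0
Step 2: Wing loading = 4285.63 N/m^2

4285.63


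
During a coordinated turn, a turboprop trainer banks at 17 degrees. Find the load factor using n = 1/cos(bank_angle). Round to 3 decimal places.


Step 1: Convert 17 degrees to radians = 0.296706
Step 2: cos(17 deg) = 0.956305
Step 3: n = 1 / 0.956305 = 1.046

1.046


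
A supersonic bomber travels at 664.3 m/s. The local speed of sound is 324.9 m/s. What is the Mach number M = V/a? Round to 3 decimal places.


Step 1: M = V / a = 664.3 / 324.9
Step 2: M = 2.045

2.045


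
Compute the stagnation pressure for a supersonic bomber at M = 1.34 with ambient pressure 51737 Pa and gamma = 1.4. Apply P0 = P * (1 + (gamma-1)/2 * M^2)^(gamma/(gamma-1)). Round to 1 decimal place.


Step 1: (gamma-1)/2 * M^2 = 0.2 * 1.7956 = 0.35912
Step 2: 1 + 0.35912 = 1.35912
Step 3: Exponent gamma/(gamma-1) = 3.5
Step 4: P0 = 51737 * 1.35912^3.5 = 151427.1 Pa

151427.1


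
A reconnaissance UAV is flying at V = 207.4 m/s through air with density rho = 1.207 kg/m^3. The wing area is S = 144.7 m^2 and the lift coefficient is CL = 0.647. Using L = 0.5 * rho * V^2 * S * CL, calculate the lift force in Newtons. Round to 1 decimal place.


Step 1: Calculate dynamic pressure q = 0.5 * 1.207 * 207.4^2 = 0.5 * 1.207 * 43014.76 = 25959.4077 Pa
Step 2: Multiply by wing area and lift coefficient: L = 25959.4077 * 144.7 * 0.647
Step 3: L = 3756326.2884 * 0.647 = 2430343.1 N

2430343.1


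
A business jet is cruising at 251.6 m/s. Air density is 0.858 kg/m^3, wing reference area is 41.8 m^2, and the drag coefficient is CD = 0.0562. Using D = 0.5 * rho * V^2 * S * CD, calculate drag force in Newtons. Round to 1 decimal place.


Step 1: Dynamic pressure q = 0.5 * 0.858 * 251.6^2 = 27156.7982 Pa
Step 2: Drag D = q * S * CD = 27156.7982 * 41.8 * 0.0562
Step 3: D = 63795.7 N

63795.7


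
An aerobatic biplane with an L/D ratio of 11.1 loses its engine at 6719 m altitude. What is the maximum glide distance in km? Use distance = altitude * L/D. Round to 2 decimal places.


Step 1: Glide distance = altitude * L/D = 6719 * 11.1 = 74580.9 m
Step 2: Convert to km: 74580.9 / 1000 = 74.58 km

74.58


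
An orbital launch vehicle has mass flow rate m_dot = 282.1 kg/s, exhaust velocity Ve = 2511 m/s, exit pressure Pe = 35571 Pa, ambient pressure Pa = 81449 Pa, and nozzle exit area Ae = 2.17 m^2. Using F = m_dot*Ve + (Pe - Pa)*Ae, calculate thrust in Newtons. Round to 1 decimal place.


Step 1: Momentum thrust = m_dot * Ve = 282.1 * 2511 = 708353.1 N
Step 2: Pressure thrust = (Pe - Pa) * Ae = (35571 - 81449) * 2.17 = -99555.26 N
Step 3: Total thrust F = 708353.1 + -99555.26 = 608797.8 N

608797.8


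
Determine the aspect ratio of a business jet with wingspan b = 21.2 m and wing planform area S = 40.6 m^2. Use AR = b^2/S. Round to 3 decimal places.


Step 1: b^2 = 21.2^2 = 449.44
Step 2: AR = 449.44 / 40.6 = 11.070

11.070


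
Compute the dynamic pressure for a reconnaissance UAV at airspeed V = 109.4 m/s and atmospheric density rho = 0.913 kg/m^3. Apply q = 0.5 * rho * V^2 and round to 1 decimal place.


Step 1: V^2 = 109.4^2 = 11968.36
Step 2: q = 0.5 * 0.913 * 11968.36
Step 3: q = 5463.6 Pa

5463.6


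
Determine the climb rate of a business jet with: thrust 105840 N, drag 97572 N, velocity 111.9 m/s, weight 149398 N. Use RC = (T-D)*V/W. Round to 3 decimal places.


Step 1: Excess thrust = T - D = 105840 - 97572 = 8268 N
Step 2: Excess power = 8268 * 111.9 = 925189.2 W
Step 3: RC = 925189.2 / 149398 = 6.193 m/s

6.193


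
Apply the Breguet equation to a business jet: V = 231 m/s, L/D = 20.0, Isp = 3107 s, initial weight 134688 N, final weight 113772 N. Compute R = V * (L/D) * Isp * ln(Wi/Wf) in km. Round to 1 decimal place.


Step 1: Coefficient = V * (L/D) * Isp = 231 * 20.0 * 3107 = 14354340.0 m
Step 2: Wi/Wf = 134688 / 113772 = 1.183841
Step 3: ln(1.183841) = 0.168765
Step 4: R = 14354340.0 * 0.168765 = 2422503.7 m = 2422.5 km

2422.5


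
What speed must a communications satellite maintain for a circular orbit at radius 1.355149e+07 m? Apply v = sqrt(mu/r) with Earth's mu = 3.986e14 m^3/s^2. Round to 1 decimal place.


Step 1: mu / r = 3.986e14 / 1.355149e+07 = 29413739.7437
Step 2: v = sqrt(29413739.7437) = 5423.4 m/s

5423.4


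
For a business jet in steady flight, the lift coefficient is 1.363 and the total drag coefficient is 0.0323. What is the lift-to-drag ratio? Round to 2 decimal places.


Step 1: L/D = CL / CD = 1.363 / 0.0323
Step 2: L/D = 42.20

42.20


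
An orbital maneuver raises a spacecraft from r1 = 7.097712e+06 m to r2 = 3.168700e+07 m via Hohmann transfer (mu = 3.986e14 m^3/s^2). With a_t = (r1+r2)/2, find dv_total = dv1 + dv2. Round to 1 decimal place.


Step 1: Transfer semi-major axis a_t = (7.097712e+06 + 3.168700e+07) / 2 = 1.939236e+07 m
Step 2: v1 (circular at r1) = sqrt(mu/r1) = 7493.93 m/s
Step 3: v_t1 = sqrt(mu*(2/r1 - 1/a_t)) = 9579.32 m/s
Step 4: dv1 = |9579.32 - 7493.93| = 2085.39 m/s
Step 5: v2 (circular at r2) = 3546.73 m/s, v_t2 = 2145.71 m/s
Step 6: dv2 = |3546.73 - 2145.71| = 1401.01 m/s
Step 7: Total delta-v = 2085.39 + 1401.01 = 3486.4 m/s

3486.4


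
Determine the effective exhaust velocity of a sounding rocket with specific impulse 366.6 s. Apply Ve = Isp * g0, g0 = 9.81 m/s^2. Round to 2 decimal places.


Step 1: Ve = Isp * g0 = 366.6 * 9.81
Step 2: Ve = 3596.35 m/s

3596.35


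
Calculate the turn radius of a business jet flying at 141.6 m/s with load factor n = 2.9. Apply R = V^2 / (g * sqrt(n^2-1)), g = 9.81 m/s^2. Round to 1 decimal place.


Step 1: V^2 = 141.6^2 = 20050.56
Step 2: n^2 - 1 = 2.9^2 - 1 = 7.41
Step 3: sqrt(7.41) = 2.722132
Step 4: R = 20050.56 / (9.81 * 2.722132) = 750.8 m

750.8


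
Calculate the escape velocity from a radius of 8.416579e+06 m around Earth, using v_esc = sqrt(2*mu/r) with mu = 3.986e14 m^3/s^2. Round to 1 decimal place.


Step 1: 2*mu/r = 2 * 3.986e14 / 8.416579e+06 = 94717818.249
Step 2: v_esc = sqrt(94717818.249) = 9732.3 m/s

9732.3


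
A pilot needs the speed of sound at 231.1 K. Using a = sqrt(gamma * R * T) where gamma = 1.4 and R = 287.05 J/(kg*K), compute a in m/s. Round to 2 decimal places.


Step 1: gamma * R * T = 1.4 * 287.05 * 231.1 = 92872.157
Step 2: a = sqrt(92872.157) = 304.75 m/s

304.75


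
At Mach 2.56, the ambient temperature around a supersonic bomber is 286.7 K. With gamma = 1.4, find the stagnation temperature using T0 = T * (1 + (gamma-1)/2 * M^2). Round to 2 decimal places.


Step 1: (gamma-1)/2 = 0.2
Step 2: M^2 = 6.5536
Step 3: 1 + 0.2 * 6.5536 = 2.31072
Step 4: T0 = 286.7 * 2.31072 = 662.48 K

662.48


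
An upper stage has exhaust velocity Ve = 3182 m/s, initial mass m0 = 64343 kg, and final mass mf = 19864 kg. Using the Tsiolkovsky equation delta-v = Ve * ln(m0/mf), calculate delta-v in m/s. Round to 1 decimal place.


Step 1: Mass ratio m0/mf = 64343 / 19864 = 3.239176
Step 2: ln(3.239176) = 1.175319
Step 3: delta-v = 3182 * 1.175319 = 3739.9 m/s

3739.9


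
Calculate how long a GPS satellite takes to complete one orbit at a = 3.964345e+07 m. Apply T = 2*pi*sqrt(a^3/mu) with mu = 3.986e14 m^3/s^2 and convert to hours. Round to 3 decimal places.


Step 1: a^3 / mu = 6.230377e+22 / 3.986e14 = 1.563065e+08
Step 2: sqrt(1.563065e+08) = 12502.2597 s
Step 3: T = 2*pi * 12502.2597 = 78554.01 s
Step 4: T in hours = 78554.01 / 3600 = 21.821 hours

21.821


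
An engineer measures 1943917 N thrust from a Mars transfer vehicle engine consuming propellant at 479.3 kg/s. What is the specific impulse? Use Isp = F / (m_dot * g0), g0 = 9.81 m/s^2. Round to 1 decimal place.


Step 1: m_dot * g0 = 479.3 * 9.81 = 4701.93
Step 2: Isp = 1943917 / 4701.93 = 413.4 s

413.4


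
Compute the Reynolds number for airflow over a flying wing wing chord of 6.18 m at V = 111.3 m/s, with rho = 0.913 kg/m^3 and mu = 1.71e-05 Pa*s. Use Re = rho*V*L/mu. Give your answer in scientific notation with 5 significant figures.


Step 1: Numerator = rho * V * L = 0.913 * 111.3 * 6.18 = 627.992442
Step 2: Re = 627.992442 / 1.71e-05
Step 3: Re = 3.6725e+07

3.6725e+07


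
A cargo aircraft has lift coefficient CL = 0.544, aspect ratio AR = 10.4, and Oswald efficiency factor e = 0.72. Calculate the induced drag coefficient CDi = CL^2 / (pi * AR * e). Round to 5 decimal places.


Step 1: CL^2 = 0.544^2 = 0.295936
Step 2: pi * AR * e = 3.14159 * 10.4 * 0.72 = 23.524246
Step 3: CDi = 0.295936 / 23.524246 = 0.01258

0.01258


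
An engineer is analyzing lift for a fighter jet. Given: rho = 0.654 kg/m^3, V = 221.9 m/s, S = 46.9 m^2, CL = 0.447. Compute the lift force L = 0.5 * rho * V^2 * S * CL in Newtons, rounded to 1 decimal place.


Step 1: Calculate dynamic pressure q = 0.5 * 0.654 * 221.9^2 = 0.5 * 0.654 * 49239.61 = 16101.3525 Pa
Step 2: Multiply by wing area and lift coefficient: L = 16101.3525 * 46.9 * 0.447
Step 3: L = 755153.4308 * 0.447 = 337553.6 N

337553.6


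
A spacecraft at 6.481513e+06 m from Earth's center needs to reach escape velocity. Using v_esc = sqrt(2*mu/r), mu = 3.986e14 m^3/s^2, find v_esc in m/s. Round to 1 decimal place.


Step 1: 2*mu/r = 2 * 3.986e14 / 6.481513e+06 = 122995973.3167
Step 2: v_esc = sqrt(122995973.3167) = 11090.4 m/s

11090.4


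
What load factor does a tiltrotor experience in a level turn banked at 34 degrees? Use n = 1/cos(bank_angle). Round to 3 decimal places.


Step 1: Convert 34 degrees to radians = 0.593412
Step 2: cos(34 deg) = 0.829038
Step 3: n = 1 / 0.829038 = 1.206

1.206


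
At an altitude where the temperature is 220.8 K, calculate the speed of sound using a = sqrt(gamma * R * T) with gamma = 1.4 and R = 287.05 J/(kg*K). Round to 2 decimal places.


Step 1: gamma * R * T = 1.4 * 287.05 * 220.8 = 88732.896
Step 2: a = sqrt(88732.896) = 297.88 m/s

297.88


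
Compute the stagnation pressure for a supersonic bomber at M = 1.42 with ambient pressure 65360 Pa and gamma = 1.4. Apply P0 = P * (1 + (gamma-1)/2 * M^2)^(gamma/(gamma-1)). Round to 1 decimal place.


Step 1: (gamma-1)/2 * M^2 = 0.2 * 2.0164 = 0.40328
Step 2: 1 + 0.40328 = 1.40328
Step 3: Exponent gamma/(gamma-1) = 3.5
Step 4: P0 = 65360 * 1.40328^3.5 = 213952.4 Pa

213952.4


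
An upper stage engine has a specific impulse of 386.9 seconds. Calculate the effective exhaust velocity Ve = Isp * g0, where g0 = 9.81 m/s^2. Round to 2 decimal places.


Step 1: Ve = Isp * g0 = 386.9 * 9.81
Step 2: Ve = 3795.49 m/s

3795.49


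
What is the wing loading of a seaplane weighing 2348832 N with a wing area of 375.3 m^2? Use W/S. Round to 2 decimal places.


Step 1: Wing loading = W / S = 2348832 / 375.3
Step 2: Wing loading = 6258.55 N/m^2

6258.55


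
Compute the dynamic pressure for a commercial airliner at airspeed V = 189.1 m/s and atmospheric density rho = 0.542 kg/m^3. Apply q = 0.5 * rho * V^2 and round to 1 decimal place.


Step 1: V^2 = 189.1^2 = 35758.81
Step 2: q = 0.5 * 0.542 * 35758.81
Step 3: q = 9690.6 Pa

9690.6


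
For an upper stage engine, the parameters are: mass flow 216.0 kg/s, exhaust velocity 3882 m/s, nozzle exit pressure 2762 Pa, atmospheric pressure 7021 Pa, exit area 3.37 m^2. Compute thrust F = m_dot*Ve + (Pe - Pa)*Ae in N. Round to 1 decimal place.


Step 1: Momentum thrust = m_dot * Ve = 216.0 * 3882 = 838512.0 N
Step 2: Pressure thrust = (Pe - Pa) * Ae = (2762 - 7021) * 3.37 = -14352.83 N
Step 3: Total thrust F = 838512.0 + -14352.83 = 824159.2 N

824159.2


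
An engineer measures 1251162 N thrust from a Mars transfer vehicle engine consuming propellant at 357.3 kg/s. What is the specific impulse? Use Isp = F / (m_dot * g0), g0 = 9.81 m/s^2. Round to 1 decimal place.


Step 1: m_dot * g0 = 357.3 * 9.81 = 3505.11
Step 2: Isp = 1251162 / 3505.11 = 357.0 s

357.0


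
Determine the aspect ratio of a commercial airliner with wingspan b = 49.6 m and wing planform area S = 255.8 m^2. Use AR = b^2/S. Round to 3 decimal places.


Step 1: b^2 = 49.6^2 = 2460.16
Step 2: AR = 2460.16 / 255.8 = 9.618

9.618


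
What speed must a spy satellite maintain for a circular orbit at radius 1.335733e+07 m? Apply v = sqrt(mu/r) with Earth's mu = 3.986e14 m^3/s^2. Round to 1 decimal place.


Step 1: mu / r = 3.986e14 / 1.335733e+07 = 29841293.1327
Step 2: v = sqrt(29841293.1327) = 5462.7 m/s

5462.7


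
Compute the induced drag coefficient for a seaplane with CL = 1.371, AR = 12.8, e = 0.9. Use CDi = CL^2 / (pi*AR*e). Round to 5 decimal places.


Step 1: CL^2 = 1.371^2 = 1.879641
Step 2: pi * AR * e = 3.14159 * 12.8 * 0.9 = 36.191147
Step 3: CDi = 1.879641 / 36.191147 = 0.05194

0.05194


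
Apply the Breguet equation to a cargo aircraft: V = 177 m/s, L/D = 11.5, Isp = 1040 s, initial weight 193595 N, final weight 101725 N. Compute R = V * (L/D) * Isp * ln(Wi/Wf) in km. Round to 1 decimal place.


Step 1: Coefficient = V * (L/D) * Isp = 177 * 11.5 * 1040 = 2116920.0 m
Step 2: Wi/Wf = 193595 / 101725 = 1.903121
Step 3: ln(1.903121) = 0.643495
Step 4: R = 2116920.0 * 0.643495 = 1362228.0 m = 1362.2 km

1362.2
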